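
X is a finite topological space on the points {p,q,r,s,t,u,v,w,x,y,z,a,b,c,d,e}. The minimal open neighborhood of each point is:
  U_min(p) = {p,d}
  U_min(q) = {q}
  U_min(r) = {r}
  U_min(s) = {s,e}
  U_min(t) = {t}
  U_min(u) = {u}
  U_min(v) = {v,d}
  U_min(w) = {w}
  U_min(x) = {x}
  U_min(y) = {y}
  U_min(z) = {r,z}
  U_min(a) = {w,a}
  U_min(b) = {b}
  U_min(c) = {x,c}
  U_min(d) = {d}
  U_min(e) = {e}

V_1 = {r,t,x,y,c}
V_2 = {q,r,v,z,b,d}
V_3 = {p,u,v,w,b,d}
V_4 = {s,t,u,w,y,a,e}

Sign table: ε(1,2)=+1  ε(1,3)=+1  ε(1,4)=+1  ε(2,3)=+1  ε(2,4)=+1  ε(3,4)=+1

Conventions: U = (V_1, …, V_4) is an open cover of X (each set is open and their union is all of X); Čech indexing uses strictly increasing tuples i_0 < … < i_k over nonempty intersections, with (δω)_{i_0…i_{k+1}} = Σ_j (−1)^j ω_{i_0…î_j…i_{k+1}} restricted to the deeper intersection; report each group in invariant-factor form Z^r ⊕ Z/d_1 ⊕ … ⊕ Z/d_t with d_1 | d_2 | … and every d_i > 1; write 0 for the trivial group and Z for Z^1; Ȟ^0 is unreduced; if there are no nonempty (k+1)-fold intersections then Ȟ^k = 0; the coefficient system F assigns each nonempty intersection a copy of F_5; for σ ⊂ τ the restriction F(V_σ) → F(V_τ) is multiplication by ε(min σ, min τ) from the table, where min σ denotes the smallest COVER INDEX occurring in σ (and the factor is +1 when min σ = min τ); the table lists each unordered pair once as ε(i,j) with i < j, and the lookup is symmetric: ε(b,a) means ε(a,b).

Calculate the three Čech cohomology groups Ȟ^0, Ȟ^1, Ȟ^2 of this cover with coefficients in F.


nonempty overlaps:
  V12={r} V14={t,y} V23={v,b,d} V34={u,w}
C dims 4,4; δ0: rk_F5 3
degree 0: 4−3−0 = 1 → Ȟ^0 ≅ Z/5
degree 1: 4−0−3 = 1 → Ȟ^1 ≅ Z/5
degree 2: 0−0−0 = 0 → Ȟ^2 ≅ 0

Ȟ^0(U;F) ≅ Z/5; Ȟ^1(U;F) ≅ Z/5; Ȟ^2(U;F) ≅ 0


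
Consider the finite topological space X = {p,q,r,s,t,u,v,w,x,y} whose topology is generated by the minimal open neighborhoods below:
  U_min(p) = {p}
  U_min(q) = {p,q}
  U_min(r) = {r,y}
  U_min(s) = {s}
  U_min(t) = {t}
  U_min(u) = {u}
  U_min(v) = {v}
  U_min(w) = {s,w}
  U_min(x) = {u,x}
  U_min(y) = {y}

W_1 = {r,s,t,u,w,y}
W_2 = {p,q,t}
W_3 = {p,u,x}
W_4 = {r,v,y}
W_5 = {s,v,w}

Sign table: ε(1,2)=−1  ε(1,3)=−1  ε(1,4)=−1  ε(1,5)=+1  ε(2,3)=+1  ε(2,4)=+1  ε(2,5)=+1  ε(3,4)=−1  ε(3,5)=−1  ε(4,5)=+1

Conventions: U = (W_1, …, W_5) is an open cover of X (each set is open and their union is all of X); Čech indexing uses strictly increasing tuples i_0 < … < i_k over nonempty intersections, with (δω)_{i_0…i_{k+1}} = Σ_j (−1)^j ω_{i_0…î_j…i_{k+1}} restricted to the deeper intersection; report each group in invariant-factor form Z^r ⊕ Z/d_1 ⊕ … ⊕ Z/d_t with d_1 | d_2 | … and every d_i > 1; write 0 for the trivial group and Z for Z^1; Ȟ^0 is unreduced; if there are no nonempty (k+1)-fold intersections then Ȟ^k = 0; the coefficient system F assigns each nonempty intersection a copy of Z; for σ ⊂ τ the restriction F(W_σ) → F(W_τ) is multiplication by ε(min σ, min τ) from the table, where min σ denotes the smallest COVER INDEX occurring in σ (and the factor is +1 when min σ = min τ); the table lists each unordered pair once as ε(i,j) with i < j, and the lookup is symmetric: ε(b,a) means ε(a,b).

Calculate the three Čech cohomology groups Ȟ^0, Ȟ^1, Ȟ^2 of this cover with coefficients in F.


cover nerve:
  W12={t} W13={u} W14={r,y} W15={s,w} W23={p} W45={v}
C dims 5,6; δ0: rk 5, SNF 1^4·2
Ȟ^0: (5−5)−0=0 ⇒ 0
Ȟ^1: (6−0)−5=1 plus torsion [2] ⇒ Z ⊕ Z/2
Ȟ^2: (0−0)−0=0 ⇒ 0

Ȟ^0 = 0, Ȟ^1 = Z ⊕ Z/2 and Ȟ^2 = 0


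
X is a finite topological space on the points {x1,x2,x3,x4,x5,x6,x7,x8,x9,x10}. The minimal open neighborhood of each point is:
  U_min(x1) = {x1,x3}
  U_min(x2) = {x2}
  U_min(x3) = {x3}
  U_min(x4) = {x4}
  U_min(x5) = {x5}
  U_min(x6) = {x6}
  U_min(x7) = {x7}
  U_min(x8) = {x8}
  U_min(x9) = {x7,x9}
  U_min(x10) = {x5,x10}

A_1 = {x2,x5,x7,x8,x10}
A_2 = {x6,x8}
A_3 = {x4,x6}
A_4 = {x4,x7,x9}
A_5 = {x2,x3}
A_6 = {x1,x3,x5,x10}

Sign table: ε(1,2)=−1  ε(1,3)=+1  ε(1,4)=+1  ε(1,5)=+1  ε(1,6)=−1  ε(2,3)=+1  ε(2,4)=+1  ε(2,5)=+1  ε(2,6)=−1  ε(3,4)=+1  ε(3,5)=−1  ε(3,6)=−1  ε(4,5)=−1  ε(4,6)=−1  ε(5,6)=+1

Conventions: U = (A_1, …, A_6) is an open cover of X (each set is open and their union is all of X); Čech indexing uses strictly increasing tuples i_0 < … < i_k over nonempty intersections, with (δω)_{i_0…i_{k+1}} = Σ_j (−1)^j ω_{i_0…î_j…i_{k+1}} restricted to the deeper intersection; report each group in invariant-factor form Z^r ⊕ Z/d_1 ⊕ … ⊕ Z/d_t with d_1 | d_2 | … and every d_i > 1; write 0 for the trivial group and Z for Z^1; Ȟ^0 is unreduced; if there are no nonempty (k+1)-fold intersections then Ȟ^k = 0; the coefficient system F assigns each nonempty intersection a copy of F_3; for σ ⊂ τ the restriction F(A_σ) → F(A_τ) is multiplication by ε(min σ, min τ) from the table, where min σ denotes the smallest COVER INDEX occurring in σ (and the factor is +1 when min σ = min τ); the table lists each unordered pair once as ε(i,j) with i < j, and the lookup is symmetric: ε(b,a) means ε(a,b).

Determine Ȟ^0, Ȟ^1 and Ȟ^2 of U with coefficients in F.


Ȟ^0(U;F) ≅ 0, Ȟ^1(U;F) ≅ Z/3 and Ȟ^2(U;F) ≅ 0

nerve of the cover:
  A12={x8} A14={x7} A15={x2} A16={x5,x10} A23={x6} A34={x4} A56={x3}
C dims 6,7; δ0: rk_F3 6
Ȟ^0 = (6 − 6) − 0 = 0, so Ȟ^0 ≅ 0
Ȟ^1 = (7 − 0) − 6 = 1, so Ȟ^1 ≅ Z/3
Ȟ^2 = (0 − 0) − 0 = 0, so Ȟ^2 ≅ 0


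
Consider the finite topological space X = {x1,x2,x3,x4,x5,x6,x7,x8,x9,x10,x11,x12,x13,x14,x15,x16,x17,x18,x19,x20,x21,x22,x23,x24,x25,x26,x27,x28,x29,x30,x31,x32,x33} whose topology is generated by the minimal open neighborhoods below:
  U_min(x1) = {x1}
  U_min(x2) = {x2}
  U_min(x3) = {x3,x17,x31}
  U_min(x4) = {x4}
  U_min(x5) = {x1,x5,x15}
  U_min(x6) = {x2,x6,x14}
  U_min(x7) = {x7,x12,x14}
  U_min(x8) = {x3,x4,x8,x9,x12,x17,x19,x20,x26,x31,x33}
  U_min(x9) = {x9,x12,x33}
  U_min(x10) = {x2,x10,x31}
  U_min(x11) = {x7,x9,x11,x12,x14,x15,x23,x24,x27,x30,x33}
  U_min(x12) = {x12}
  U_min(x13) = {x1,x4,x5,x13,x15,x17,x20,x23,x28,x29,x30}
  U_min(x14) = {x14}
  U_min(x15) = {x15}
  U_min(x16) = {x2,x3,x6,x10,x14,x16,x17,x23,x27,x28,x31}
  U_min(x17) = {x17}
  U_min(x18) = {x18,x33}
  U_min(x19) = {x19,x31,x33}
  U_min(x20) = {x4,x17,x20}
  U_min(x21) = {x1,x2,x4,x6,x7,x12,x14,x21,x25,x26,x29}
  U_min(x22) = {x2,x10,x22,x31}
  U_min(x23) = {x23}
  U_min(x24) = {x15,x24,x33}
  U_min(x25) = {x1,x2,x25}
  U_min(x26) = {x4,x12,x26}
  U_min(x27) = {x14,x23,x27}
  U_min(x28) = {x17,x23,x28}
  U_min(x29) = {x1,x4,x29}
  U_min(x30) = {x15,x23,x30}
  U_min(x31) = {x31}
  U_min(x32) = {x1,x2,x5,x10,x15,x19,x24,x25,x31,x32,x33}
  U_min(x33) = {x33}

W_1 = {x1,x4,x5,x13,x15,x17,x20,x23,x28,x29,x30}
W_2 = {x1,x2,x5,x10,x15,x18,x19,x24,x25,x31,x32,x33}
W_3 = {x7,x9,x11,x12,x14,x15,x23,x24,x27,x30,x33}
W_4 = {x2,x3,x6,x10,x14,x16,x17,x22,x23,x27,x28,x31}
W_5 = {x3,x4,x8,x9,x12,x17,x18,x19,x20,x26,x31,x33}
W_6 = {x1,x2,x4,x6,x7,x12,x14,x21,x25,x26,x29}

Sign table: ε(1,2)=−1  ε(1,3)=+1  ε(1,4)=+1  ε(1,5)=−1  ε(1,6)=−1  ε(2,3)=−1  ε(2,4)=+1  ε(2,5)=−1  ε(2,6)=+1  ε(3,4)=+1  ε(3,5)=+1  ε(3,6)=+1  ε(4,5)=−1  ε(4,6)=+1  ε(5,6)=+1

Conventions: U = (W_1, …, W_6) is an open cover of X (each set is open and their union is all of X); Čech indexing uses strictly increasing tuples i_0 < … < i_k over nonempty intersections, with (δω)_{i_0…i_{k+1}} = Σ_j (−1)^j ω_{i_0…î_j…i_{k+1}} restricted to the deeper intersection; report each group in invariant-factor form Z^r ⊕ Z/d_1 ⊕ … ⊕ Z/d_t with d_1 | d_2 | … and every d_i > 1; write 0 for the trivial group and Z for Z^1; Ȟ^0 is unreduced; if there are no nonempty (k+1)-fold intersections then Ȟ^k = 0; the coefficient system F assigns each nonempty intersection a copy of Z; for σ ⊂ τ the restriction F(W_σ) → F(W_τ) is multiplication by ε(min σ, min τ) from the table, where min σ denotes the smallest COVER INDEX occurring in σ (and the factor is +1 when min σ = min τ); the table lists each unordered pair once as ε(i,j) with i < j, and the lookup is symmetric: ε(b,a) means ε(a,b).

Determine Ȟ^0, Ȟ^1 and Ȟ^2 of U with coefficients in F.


Ȟ^0 = 0; Ȟ^1 = Z/2; Ȟ^2 = Z

cover nerve:
  W12={x1,x5,x15} W13={x15,x23,x30} W14={x17,x23,x28} W15={x4,x17,x20} W16={x1,x4,x29} W23={x15,x24,x33} W24={x2,x10,x31} W25={x18,x19,x31,x33} W26={x1,x2,x25} W34={x14,x23,x27} W35={x9,x12,x33} W36={x7,x12,x14} W45={x3,x17,x31} W46={x2,x6,x14} W56={x4,x12,x26}
  W123={x15} W126={x1} W134={x23} W145={x17} W156={x4} W235={x33} W245={x31} W246={x2} W346={x14} W356={x12}
C dims 6,15,10; δ0: rk 6, SNF 1^5·2; δ1: rk 9, SNF 1^9
Ȟ^0: (6−6)−0=0 ⇒ 0
Ȟ^1: (15−9)−6=0 plus torsion [2] ⇒ Z/2
Ȟ^2: (10−0)−9=1 ⇒ Z


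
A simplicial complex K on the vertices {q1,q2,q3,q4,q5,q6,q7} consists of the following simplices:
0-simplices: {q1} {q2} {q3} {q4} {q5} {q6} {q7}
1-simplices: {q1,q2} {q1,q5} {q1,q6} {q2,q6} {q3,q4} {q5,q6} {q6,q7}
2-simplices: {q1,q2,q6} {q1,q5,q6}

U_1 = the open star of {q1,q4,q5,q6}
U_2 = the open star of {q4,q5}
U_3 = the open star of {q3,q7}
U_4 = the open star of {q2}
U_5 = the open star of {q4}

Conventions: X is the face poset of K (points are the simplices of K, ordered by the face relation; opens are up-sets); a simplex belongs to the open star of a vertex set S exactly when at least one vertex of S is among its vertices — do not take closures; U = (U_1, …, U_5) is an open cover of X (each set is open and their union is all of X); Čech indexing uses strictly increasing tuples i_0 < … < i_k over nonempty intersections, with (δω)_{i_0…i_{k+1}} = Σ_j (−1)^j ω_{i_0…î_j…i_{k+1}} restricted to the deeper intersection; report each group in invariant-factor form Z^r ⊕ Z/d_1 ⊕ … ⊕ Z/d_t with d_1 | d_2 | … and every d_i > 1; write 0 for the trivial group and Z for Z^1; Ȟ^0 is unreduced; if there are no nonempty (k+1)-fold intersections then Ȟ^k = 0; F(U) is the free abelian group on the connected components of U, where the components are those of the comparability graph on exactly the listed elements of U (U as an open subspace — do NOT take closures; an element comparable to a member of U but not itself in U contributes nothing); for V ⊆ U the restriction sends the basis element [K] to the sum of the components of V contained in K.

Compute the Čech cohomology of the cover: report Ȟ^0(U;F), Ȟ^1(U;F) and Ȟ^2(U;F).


Ȟ^0(U;F) ≅ Z^2, Ȟ^1(U;F) ≅ 0, Ȟ^2(U;F) ≅ 0

nerve of the cover:
  U1={{q1},{q4},{q5},{q6},{q1,q2},{q1,q5},{q1,q6},{q2,q6},{q3,q4},{q5,q6},{q6,q7},{q1,q2,q6},{q1,q5,q6}} U2={{q4},{q5},{q1,q5},{q3,q4},{q5,q6},{q1,q5,q6}} U3={{q3},{q7},{q3,q4},{q6,q7}} U4={{q2},{q1,q2},{q2,q6},{q1,q2,q6}} U5={{q4},{q3,q4}}
  U12={{q4},{q5},{q1,q5},{q3,q4},{q5,q6},{q1,q5,q6}} U13={{q3,q4},{q6,q7}} U14={{q1,q2},{q2,q6},{q1,q2,q6}} U15={{q4},{q3,q4}} U23={{q3,q4}} U25={{q4},{q3,q4}} U35={{q3,q4}}
  U123={{q3,q4}} U125={{q4},{q3,q4}} U135={{q3,q4}} U235={{q3,q4}}
  U1235={{q3,q4}}
components per intersection:
  U1: {{q1},{q5},{q6},{q1,q2},{q1,q5},{q1,q6},{q2,q6},{q5,q6},{q6,q7},{q1,q2,q6},{q1,q5,q6}} {{q4},{q3,q4}}
  U2: {{q4},{q3,q4}} {{q5},{q1,q5},{q5,q6},{q1,q5,q6}}
  U3: {{q3},{q3,q4}} {{q7},{q6,q7}}
  U4: {{q2},{q1,q2},{q2,q6},{q1,q2,q6}}
  U5: {{q4},{q3,q4}}
  U12: {{q4},{q3,q4}} {{q5},{q1,q5},{q5,q6},{q1,q5,q6}}
  U13: {{q3,q4}} {{q6,q7}}
  U14: {{q1,q2},{q2,q6},{q1,q2,q6}}
  U15: {{q4},{q3,q4}}
  U23: {{q3,q4}}
  U25: {{q4},{q3,q4}}
  U35: {{q3,q4}}
  U123: {{q3,q4}}
  U125: {{q4},{q3,q4}}
  U135: {{q3,q4}}
  U235: {{q3,q4}}
  U1235: {{q3,q4}}
C dims 8,9,4,1; δ0: rk 6, SNF 1^6; δ1: rk 3, SNF 1^3; δ2: rk 1, SNF 1^1
Ȟ^0 = (8 − 6) − 0 = 2, so Ȟ^0 ≅ Z^2
Ȟ^1 = (9 − 3) − 6 = 0, so Ȟ^1 ≅ 0
Ȟ^2 = (4 − 1) − 3 = 0, so Ȟ^2 ≅ 0


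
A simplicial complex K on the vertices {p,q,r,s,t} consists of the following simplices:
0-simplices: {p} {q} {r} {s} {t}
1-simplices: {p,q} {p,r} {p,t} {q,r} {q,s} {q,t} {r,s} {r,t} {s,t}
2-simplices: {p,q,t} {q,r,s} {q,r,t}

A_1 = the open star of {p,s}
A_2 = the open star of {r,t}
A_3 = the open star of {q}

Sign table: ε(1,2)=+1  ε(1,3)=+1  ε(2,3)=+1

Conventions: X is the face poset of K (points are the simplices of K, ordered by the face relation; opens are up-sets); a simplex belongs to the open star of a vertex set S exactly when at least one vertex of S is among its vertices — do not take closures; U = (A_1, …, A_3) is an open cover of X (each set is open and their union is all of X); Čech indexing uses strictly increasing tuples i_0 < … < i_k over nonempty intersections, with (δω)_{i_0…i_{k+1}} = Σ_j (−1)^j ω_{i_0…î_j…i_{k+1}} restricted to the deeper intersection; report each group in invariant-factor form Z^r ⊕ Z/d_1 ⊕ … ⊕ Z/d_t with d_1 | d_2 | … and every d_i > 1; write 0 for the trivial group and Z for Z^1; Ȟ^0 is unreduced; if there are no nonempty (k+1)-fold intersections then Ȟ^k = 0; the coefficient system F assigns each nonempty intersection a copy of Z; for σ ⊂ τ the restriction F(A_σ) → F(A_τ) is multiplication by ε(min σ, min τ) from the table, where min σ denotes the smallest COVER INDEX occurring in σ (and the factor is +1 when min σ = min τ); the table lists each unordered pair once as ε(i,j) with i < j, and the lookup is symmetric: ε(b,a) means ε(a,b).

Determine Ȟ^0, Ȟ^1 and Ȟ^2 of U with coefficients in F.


Ȟ^0(U;F) ≅ Z, Ȟ^1(U;F) ≅ 0 and Ȟ^2(U;F) ≅ 0

nonempty intersections:
  A1={{p},{s},{p,q},{p,r},{p,t},{q,s},{r,s},{s,t},{p,q,t},{q,r,s}} A2={{r},{t},{p,r},{p,t},{q,r},{q,t},{r,s},{r,t},{s,t},{p,q,t},{q,r,s},{q,r,t}} A3={{q},{p,q},{q,r},{q,s},{q,t},{p,q,t},{q,r,s},{q,r,t}}
  A12={{p,r},{p,t},{r,s},{s,t},{p,q,t},{q,r,s}} A13={{p,q},{q,s},{p,q,t},{q,r,s}} A23={{q,r},{q,t},{p,q,t},{q,r,s},{q,r,t}}
  A123={{p,q,t},{q,r,s}}
C dims 3,3,1; δ0: rk 2, SNF 1^2; δ1: rk 1, SNF 1^1
Ȟ^0: (3−2)−0=1 ⇒ Z
Ȟ^1: (3−1)−2=0 ⇒ 0
Ȟ^2: (1−0)−1=0 ⇒ 0


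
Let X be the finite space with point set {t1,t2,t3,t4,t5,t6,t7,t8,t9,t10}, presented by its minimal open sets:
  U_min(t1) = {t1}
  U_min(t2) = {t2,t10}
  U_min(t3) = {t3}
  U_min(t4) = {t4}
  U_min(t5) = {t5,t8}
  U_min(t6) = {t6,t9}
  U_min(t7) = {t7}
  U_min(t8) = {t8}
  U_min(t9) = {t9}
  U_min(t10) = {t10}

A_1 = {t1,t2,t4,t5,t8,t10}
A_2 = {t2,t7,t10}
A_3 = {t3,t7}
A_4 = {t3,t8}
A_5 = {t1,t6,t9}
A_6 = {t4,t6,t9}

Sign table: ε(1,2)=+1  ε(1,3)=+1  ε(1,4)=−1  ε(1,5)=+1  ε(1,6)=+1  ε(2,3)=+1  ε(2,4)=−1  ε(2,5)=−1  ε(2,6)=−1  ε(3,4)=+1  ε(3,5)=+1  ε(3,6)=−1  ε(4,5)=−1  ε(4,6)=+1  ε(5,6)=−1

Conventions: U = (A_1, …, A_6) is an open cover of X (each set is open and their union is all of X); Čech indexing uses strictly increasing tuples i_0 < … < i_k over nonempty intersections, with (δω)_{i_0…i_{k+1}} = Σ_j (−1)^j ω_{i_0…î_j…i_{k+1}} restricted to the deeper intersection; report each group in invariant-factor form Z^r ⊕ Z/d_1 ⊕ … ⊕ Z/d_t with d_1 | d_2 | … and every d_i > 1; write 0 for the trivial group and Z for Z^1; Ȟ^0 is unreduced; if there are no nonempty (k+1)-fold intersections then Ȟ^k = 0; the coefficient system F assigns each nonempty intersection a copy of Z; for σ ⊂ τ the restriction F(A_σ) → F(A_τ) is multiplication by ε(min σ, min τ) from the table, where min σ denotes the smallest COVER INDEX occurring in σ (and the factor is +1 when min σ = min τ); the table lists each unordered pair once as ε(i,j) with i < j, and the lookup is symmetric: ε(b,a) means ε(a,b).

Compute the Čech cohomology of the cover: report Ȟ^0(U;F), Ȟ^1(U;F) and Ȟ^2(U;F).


Ȟ^0 ≅ 0; Ȟ^1 ≅ Z ⊕ Z/2; Ȟ^2 ≅ 0

nerve simplices:
  A12={t2,t10} A14={t8} A15={t1} A16={t4} A23={t7} A34={t3} A56={t6,t9}
C dims 6,7; δ0: rk 6, SNF 1^5·2
degree 0: 6−6−0 = 0 → Ȟ^0 ≅ 0
degree 1: 7−0−6 = 1 plus torsion [2] → Ȟ^1 ≅ Z ⊕ Z/2
degree 2: 0−0−0 = 0 → Ȟ^2 ≅ 0


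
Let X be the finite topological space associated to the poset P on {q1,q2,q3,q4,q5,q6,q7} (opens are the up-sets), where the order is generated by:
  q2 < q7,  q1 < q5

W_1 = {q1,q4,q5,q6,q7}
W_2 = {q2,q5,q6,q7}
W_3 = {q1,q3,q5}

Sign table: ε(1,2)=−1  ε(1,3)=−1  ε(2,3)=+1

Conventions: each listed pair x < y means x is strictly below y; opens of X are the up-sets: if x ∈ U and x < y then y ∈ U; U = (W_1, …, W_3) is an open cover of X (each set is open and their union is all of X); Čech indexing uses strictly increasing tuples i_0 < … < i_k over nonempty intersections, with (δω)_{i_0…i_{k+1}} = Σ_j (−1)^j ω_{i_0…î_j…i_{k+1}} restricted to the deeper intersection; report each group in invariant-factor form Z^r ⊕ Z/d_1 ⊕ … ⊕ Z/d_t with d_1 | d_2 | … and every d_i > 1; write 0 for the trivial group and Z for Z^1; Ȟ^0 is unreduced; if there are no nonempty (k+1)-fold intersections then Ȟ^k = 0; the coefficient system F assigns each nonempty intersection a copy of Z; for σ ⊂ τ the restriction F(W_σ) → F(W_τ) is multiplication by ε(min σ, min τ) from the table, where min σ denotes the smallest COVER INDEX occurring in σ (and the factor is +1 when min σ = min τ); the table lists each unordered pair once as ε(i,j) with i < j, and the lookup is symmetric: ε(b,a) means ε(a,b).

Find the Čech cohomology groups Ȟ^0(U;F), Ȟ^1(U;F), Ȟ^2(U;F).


Ȟ^0 = Z, Ȟ^1 = 0 and Ȟ^2 = 0

nerve of the cover:
  W12={q5,q6,q7} W13={q1,q5} W23={q5}
  W123={q5}
C dims 3,3,1; δ0: rk 2, SNF 1^2; δ1: rk 1, SNF 1^1
Ȟ^0 = (3 − 2) − 0 = 1, so Ȟ^0 ≅ Z
Ȟ^1 = (3 − 1) − 2 = 0, so Ȟ^1 ≅ 0
Ȟ^2 = (1 − 0) − 1 = 0, so Ȟ^2 ≅ 0


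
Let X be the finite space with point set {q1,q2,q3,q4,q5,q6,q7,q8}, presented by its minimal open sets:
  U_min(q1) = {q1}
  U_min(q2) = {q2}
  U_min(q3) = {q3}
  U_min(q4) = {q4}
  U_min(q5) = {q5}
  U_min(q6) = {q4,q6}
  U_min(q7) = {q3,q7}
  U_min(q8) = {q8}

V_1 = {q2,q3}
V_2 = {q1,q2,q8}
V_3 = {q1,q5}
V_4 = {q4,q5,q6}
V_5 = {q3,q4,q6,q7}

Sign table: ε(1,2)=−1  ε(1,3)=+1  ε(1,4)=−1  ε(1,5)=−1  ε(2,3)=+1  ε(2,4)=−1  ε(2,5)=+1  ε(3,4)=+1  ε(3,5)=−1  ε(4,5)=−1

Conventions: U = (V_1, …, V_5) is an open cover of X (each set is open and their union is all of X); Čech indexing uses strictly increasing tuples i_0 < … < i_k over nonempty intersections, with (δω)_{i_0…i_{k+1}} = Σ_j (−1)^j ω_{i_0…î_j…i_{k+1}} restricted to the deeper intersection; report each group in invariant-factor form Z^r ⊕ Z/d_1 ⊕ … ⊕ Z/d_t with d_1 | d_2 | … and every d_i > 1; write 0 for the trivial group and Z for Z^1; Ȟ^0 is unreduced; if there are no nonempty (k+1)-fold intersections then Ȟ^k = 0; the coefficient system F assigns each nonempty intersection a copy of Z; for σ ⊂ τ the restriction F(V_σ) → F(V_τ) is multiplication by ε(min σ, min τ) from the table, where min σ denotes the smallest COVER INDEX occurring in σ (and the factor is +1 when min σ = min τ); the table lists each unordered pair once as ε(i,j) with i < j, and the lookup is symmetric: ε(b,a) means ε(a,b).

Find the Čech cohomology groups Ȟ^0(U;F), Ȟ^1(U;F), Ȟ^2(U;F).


intersection data:
  V12={q2} V15={q3} V23={q1} V34={q5} V45={q4,q6}
C dims 5,5; δ0: rk 5, SNF 1^4·2
Ȟ^0 = (5 − 5) − 0 = 0, so Ȟ^0 ≅ 0
Ȟ^1 = (5 − 0) − 5 = 0 plus torsion [2], so Ȟ^1 ≅ Z/2
Ȟ^2 = (0 − 0) − 0 = 0, so Ȟ^2 ≅ 0

Ȟ^0 ≅ 0,  Ȟ^1 ≅ Z/2,  Ȟ^2 ≅ 0


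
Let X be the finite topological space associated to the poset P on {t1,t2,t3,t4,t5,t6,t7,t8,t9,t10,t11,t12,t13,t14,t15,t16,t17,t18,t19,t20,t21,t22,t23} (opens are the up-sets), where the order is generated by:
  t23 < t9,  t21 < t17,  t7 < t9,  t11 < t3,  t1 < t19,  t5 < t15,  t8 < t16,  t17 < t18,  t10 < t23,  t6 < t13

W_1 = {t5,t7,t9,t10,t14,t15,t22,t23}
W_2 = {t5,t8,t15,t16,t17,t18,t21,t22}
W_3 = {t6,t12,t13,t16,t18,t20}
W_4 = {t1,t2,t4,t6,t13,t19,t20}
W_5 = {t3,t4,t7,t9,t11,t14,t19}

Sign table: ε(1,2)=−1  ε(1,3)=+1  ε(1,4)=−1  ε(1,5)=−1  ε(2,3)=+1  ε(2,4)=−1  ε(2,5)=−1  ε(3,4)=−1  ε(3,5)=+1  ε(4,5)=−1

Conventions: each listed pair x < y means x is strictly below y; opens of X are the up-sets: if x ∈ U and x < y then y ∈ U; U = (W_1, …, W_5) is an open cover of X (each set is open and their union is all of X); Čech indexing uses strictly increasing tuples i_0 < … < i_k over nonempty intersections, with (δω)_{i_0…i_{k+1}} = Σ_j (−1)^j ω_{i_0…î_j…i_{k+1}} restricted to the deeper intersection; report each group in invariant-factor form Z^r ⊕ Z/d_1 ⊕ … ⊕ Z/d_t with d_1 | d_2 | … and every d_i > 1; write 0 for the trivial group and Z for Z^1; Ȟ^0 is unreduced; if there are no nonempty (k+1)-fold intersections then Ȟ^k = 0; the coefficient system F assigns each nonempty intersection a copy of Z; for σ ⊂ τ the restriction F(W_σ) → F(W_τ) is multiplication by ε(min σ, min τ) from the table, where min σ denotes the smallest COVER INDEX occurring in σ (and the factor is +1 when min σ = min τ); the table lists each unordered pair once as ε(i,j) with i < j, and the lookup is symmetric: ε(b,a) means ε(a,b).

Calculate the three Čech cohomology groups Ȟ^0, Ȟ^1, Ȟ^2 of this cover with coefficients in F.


Ȟ^0 = Z, Ȟ^1 = Z and Ȟ^2 = 0

nerve of the cover:
  W12={t5,t15,t22} W15={t7,t9,t14} W23={t16,t18} W34={t6,t13,t20} W45={t4,t19}
C dims 5,5; δ0: rk 4, SNF 1^4
Ȟ^0 = (5 − 4) − 0 = 1, so Ȟ^0 ≅ Z
Ȟ^1 = (5 − 0) − 4 = 1, so Ȟ^1 ≅ Z
Ȟ^2 = (0 − 0) − 0 = 0, so Ȟ^2 ≅ 0


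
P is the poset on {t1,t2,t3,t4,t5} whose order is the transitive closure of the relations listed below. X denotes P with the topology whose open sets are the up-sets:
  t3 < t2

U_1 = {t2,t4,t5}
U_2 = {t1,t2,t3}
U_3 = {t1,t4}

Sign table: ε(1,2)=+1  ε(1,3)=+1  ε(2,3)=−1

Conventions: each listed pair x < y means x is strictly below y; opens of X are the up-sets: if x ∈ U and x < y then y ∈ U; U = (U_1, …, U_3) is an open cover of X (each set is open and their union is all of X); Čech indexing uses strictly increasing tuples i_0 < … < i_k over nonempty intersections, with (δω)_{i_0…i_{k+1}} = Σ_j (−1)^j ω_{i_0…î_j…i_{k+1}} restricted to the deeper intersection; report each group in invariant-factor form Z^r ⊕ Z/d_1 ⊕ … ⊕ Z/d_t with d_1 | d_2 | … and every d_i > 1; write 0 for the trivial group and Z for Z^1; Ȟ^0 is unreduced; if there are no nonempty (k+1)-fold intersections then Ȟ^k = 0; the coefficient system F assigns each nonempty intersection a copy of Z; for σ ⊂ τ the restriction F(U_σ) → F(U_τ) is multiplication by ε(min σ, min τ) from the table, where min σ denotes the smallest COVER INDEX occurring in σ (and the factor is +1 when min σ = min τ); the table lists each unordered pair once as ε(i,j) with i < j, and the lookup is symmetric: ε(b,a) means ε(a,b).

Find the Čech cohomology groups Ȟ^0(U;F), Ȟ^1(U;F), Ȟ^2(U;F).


cover nerve:
  U12={t2} U13={t4} U23={t1}
C dims 3,3; δ0: rk 3, SNF 1^2·2
Ȟ^0: (3−3)−0=0 ⇒ 0
Ȟ^1: (3−0)−3=0 plus torsion [2] ⇒ Z/2
Ȟ^2: (0−0)−0=0 ⇒ 0

Ȟ^0 = 0, Ȟ^1 = Z/2 and Ȟ^2 = 0


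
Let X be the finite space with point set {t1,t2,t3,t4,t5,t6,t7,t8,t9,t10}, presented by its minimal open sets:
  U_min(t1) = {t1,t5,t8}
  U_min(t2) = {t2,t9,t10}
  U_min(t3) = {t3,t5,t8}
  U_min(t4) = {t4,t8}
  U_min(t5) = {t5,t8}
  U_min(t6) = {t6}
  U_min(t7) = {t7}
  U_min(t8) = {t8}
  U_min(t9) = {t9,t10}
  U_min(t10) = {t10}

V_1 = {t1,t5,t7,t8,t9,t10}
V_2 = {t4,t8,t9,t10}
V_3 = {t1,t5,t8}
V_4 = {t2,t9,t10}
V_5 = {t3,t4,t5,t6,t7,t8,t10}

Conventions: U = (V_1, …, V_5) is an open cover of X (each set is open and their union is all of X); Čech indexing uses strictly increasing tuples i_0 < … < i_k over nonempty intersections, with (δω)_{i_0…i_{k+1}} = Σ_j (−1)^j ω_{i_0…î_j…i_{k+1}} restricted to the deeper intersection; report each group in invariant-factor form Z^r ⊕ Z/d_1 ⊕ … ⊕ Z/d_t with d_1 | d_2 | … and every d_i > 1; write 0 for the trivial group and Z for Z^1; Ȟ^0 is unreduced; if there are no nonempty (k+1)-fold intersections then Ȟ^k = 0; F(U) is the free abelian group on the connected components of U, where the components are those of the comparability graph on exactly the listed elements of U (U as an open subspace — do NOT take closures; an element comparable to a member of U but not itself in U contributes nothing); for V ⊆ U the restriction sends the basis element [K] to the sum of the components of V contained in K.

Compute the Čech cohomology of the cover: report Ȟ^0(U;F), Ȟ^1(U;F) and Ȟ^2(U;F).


Ȟ^0 ≅ Z^4,  Ȟ^1 ≅ 0,  Ȟ^2 ≅ 0

cover nerve:
  V12={t8,t9,t10} V13={t1,t5,t8} V14={t9,t10} V15={t5,t7,t8,t10} V23={t8} V24={t9,t10} V25={t4,t8,t10} V35={t5,t8} V45={t10}
  V123={t8} V124={t9,t10} V125={t8,t10} V135={t5,t8} V145={t10} V235={t8} V245={t10}
  V1235={t8} V1245={t10}
components per intersection:
  V1: {t1,t5,t8} {t7} {t9,t10}
  V2: {t4,t8} {t9,t10}
  V3: {t1,t5,t8}
  V4: {t2,t9,t10}
  V5: {t3,t4,t5,t8} {t6} {t7} {t10}
  V12: {t8} {t9,t10}
  V13: {t1,t5,t8}
  V14: {t9,t10}
  V15: {t5,t8} {t7} {t10}
  V23: {t8}
  V24: {t9,t10}
  V25: {t4,t8} {t10}
  V35: {t5,t8}
  V45: {t10}
  V123: {t8}
  V124: {t9,t10}
  V125: {t8} {t10}
  V135: {t5,t8}
  V145: {t10}
  V235: {t8}
  V245: {t10}
  V1235: {t8}
  V1245: {t10}
C dims 11,13,8,2; δ0: rk 7, SNF 1^7; δ1: rk 6, SNF 1^6; δ2: rk 2, SNF 1^2
Ȟ^0: (11−7)−0=4 ⇒ Z^4
Ȟ^1: (13−6)−7=0 ⇒ 0
Ȟ^2: (8−2)−6=0 ⇒ 0


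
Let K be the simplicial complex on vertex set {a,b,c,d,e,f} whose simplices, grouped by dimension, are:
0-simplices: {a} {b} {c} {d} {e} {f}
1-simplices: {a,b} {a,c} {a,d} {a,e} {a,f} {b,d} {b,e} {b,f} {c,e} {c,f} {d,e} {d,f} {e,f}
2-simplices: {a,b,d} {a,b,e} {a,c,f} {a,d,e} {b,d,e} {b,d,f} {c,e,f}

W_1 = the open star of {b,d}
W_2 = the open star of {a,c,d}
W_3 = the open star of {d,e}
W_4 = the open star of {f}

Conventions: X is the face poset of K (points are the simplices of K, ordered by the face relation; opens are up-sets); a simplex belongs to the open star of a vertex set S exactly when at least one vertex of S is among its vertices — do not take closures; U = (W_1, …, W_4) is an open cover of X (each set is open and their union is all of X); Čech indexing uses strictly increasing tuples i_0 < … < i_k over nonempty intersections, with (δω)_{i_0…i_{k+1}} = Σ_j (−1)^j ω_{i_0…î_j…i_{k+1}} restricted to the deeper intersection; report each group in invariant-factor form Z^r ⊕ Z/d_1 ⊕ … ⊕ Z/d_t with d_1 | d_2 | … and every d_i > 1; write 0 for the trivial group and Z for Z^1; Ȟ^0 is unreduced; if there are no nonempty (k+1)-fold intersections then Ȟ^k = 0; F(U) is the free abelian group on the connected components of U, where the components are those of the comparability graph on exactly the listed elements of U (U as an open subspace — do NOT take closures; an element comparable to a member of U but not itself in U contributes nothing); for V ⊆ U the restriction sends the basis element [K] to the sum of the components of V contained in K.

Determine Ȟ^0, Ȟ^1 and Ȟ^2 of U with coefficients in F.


intersection data:
  W1={{b},{d},{a,b},{a,d},{b,d},{b,e},{b,f},{d,e},{d,f},{a,b,d},{a,b,e},{a,d,e},{b,d,e},{b,d,f}} W2={{a},{c},{d},{a,b},{a,c},{a,d},{a,e},{a,f},{b,d},{c,e},{c,f},{d,e},{d,f},{a,b,d},{a,b,e},{a,c,f},{a,d,e},{b,d,e},{b,d,f},{c,e,f}} W3={{d},{e},{a,d},{a,e},{b,d},{b,e},{c,e},{d,e},{d,f},{e,f},{a,b,d},{a,b,e},{a,d,e},{b,d,e},{b,d,f},{c,e,f}} W4={{f},{a,f},{b,f},{c,f},{d,f},{e,f},{a,c,f},{b,d,f},{c,e,f}}
  W12={{d},{a,b},{a,d},{b,d},{d,e},{d,f},{a,b,d},{a,b,e},{a,d,e},{b,d,e},{b,d,f}} W13={{d},{a,d},{b,d},{b,e},{d,e},{d,f},{a,b,d},{a,b,e},{a,d,e},{b,d,e},{b,d,f}} W14={{b,f},{d,f},{b,d,f}} W23={{d},{a,d},{a,e},{b,d},{c,e},{d,e},{d,f},{a,b,d},{a,b,e},{a,d,e},{b,d,e},{b,d,f},{c,e,f}} W24={{a,f},{c,f},{d,f},{a,c,f},{b,d,f},{c,e,f}} W34={{d,f},{e,f},{b,d,f},{c,e,f}}
  W123={{d},{a,d},{b,d},{d,e},{d,f},{a,b,d},{a,b,e},{a,d,e},{b,d,e},{b,d,f}} W124={{d,f},{b,d,f}} W134={{d,f},{b,d,f}} W234={{d,f},{b,d,f},{c,e,f}}
  W1234={{d,f},{b,d,f}}
components per intersection:
  W1: {{b},{d},{a,b},{a,d},{b,d},{b,e},{b,f},{d,e},{d,f},{a,b,d},{a,b,e},{a,d,e},{b,d,e},{b,d,f}}
  W2: {{a},{c},{d},{a,b},{a,c},{a,d},{a,e},{a,f},{b,d},{c,e},{c,f},{d,e},{d,f},{a,b,d},{a,b,e},{a,c,f},{a,d,e},{b,d,e},{b,d,f},{c,e,f}}
  W3: {{d},{e},{a,d},{a,e},{b,d},{b,e},{c,e},{d,e},{d,f},{e,f},{a,b,d},{a,b,e},{a,d,e},{b,d,e},{b,d,f},{c,e,f}}
  W4: {{f},{a,f},{b,f},{c,f},{d,f},{e,f},{a,c,f},{b,d,f},{c,e,f}}
  W12: {{d},{a,b},{a,d},{b,d},{d,e},{d,f},{a,b,d},{a,b,e},{a,d,e},{b,d,e},{b,d,f}}
  W13: {{d},{a,d},{b,d},{b,e},{d,e},{d,f},{a,b,d},{a,b,e},{a,d,e},{b,d,e},{b,d,f}}
  W14: {{b,f},{d,f},{b,d,f}}
  W23: {{d},{a,d},{a,e},{b,d},{d,e},{d,f},{a,b,d},{a,b,e},{a,d,e},{b,d,e},{b,d,f}} {{c,e},{c,e,f}}
  W24: {{a,f},{c,f},{a,c,f},{c,e,f}} {{d,f},{b,d,f}}
  W34: {{d,f},{b,d,f}} {{e,f},{c,e,f}}
  W123: {{d},{a,d},{b,d},{d,e},{d,f},{a,b,d},{a,d,e},{b,d,e},{b,d,f}} {{a,b,e}}
  W124: {{d,f},{b,d,f}}
  W134: {{d,f},{b,d,f}}
  W234: {{d,f},{b,d,f}} {{c,e,f}}
  W1234: {{d,f},{b,d,f}}
C dims 4,9,6,1; δ0: rk 3, SNF 1^3; δ1: rk 4, SNF 1^4; δ2: rk 1, SNF 1^1
Ȟ^0 = (4 − 3) − 0 = 1, so Ȟ^0 ≅ Z
Ȟ^1 = (9 − 4) − 3 = 2, so Ȟ^1 ≅ Z^2
Ȟ^2 = (6 − 1) − 4 = 1, so Ȟ^2 ≅ Z

Ȟ^0(U;F) ≅ Z; Ȟ^1(U;F) ≅ Z^2; Ȟ^2(U;F) ≅ Z


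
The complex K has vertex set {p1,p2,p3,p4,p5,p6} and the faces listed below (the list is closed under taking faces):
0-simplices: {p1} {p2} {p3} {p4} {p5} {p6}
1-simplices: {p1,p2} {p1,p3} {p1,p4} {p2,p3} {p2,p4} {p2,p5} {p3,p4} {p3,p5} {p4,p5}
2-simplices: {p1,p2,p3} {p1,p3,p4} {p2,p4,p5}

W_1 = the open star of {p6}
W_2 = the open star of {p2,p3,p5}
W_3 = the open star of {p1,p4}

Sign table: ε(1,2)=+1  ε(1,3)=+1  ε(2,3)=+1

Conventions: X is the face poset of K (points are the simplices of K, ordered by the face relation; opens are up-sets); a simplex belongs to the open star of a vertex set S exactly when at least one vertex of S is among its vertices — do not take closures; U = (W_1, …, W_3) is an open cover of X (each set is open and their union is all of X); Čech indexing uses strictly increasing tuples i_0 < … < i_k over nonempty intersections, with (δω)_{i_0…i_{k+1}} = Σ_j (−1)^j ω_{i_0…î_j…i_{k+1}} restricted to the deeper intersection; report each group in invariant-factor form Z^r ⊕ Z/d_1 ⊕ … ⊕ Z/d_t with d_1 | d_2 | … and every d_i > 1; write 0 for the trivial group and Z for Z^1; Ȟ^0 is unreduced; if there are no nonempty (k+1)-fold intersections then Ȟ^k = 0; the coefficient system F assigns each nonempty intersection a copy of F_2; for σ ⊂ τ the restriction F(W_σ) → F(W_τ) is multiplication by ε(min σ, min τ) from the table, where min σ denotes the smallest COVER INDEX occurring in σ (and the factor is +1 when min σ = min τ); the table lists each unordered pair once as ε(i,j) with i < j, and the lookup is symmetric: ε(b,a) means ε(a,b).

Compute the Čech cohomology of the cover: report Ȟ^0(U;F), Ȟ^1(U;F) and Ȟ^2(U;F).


Ȟ^0 ≅ Z/2 ⊕ Z/2; Ȟ^1 ≅ 0; Ȟ^2 ≅ 0

nerve simplices:
  W1={{p6}} W2={{p2},{p3},{p5},{p1,p2},{p1,p3},{p2,p3},{p2,p4},{p2,p5},{p3,p4},{p3,p5},{p4,p5},{p1,p2,p3},{p1,p3,p4},{p2,p4,p5}} W3={{p1},{p4},{p1,p2},{p1,p3},{p1,p4},{p2,p4},{p3,p4},{p4,p5},{p1,p2,p3},{p1,p3,p4},{p2,p4,p5}}
  W23={{p1,p2},{p1,p3},{p2,p4},{p3,p4},{p4,p5},{p1,p2,p3},{p1,p3,p4},{p2,p4,p5}}
C dims 3,1; δ0: rk_F2 1
degree 0: 3−1−0 = 2 → Ȟ^0 ≅ Z/2 ⊕ Z/2
degree 1: 1−0−1 = 0 → Ȟ^1 ≅ 0
degree 2: 0−0−0 = 0 → Ȟ^2 ≅ 0


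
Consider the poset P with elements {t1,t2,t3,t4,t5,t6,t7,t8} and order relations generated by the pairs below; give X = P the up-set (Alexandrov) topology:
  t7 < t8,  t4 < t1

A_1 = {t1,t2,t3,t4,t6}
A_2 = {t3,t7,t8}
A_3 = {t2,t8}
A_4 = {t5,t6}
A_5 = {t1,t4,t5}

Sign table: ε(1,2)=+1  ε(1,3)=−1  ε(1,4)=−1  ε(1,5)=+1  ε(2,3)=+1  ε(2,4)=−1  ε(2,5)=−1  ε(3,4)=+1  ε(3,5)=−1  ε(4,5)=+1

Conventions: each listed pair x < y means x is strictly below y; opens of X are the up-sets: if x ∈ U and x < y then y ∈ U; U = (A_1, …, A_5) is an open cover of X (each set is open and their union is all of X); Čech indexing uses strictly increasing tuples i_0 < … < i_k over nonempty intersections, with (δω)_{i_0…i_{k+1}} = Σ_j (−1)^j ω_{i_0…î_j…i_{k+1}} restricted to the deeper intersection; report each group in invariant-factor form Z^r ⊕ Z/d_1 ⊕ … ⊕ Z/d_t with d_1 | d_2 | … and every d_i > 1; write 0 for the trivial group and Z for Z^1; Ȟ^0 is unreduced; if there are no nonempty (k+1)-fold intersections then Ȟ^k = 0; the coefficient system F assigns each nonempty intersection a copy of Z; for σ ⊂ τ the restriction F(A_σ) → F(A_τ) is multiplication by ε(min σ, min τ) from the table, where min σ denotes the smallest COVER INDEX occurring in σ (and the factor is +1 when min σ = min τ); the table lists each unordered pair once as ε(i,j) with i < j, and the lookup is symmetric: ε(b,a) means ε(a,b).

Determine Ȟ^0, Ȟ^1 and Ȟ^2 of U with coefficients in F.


nonempty intersections:
  A12={t3} A13={t2} A14={t6} A15={t1,t4} A23={t8} A45={t5}
C dims 5,6; δ0: rk 5, SNF 1^4·2
Ȟ^0: (5−5)−0=0 ⇒ 0
Ȟ^1: (6−0)−5=1 plus torsion [2] ⇒ Z ⊕ Z/2
Ȟ^2: (0−0)−0=0 ⇒ 0

Ȟ^0(U;F) ≅ 0, Ȟ^1(U;F) ≅ Z ⊕ Z/2, Ȟ^2(U;F) ≅ 0


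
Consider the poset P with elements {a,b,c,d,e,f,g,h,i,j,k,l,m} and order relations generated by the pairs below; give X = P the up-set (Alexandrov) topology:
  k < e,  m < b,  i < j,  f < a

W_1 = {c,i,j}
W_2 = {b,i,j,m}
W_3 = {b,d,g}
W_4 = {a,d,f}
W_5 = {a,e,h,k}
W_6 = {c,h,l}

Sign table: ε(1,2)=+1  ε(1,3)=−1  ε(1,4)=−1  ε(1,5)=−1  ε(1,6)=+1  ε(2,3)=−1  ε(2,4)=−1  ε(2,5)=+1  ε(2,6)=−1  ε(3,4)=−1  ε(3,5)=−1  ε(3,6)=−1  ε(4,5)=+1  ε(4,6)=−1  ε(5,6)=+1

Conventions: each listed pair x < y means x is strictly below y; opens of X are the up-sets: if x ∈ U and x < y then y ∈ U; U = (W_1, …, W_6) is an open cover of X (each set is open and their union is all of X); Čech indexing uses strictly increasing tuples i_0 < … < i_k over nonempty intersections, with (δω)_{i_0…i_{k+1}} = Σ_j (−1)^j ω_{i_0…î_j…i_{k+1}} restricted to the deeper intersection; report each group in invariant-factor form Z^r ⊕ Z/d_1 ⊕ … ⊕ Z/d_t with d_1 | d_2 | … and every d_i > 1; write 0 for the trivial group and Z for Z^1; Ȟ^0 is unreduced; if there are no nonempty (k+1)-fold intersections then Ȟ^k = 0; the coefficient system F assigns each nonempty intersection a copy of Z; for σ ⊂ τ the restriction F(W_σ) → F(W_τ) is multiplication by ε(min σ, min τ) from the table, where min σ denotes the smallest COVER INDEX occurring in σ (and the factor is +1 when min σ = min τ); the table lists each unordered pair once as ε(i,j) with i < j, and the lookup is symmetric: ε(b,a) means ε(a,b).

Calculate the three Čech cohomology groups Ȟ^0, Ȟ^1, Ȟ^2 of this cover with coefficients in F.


Ȟ^0(U;F) ≅ Z, Ȟ^1(U;F) ≅ Z and Ȟ^2(U;F) ≅ 0

intersection data:
  W12={i,j} W16={c} W23={b} W34={d} W45={a} W56={h}
C dims 6,6; δ0: rk 5, SNF 1^5
Ȟ^0 = (6 − 5) − 0 = 1, so Ȟ^0 ≅ Z
Ȟ^1 = (6 − 0) − 5 = 1, so Ȟ^1 ≅ Z
Ȟ^2 = (0 − 0) − 0 = 0, so Ȟ^2 ≅ 0


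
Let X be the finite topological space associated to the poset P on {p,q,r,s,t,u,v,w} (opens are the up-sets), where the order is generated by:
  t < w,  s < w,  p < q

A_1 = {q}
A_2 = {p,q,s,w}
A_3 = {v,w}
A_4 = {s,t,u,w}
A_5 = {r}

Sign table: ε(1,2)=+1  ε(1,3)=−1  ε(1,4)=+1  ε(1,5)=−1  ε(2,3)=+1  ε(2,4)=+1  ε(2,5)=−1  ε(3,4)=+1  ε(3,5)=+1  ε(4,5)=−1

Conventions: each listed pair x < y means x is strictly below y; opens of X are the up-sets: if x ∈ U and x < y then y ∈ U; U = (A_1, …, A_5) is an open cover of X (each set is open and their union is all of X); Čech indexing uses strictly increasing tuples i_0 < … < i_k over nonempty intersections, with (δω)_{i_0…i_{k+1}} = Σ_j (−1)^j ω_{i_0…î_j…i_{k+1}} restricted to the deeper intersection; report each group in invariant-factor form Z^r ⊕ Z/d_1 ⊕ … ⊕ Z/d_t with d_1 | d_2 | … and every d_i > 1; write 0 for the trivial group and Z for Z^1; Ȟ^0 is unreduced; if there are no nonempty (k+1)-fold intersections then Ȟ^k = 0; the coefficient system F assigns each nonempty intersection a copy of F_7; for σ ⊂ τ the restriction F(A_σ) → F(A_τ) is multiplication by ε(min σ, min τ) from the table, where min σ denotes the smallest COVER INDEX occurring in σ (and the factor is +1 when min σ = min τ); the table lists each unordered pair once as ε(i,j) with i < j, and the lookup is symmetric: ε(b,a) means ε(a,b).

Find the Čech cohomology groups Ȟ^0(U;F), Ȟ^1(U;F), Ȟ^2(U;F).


Ȟ^0(U;F) ≅ Z/7 ⊕ Z/7, Ȟ^1(U;F) ≅ 0 and Ȟ^2(U;F) ≅ 0

intersection data:
  A12={q} A23={w} A24={s,w} A34={w}
  A234={w}
C dims 5,4,1; δ0: rk_F7 3; δ1: rk_F7 1
Ȟ^0 = (5 − 3) − 0 = 2, so Ȟ^0 ≅ Z/7 ⊕ Z/7
Ȟ^1 = (4 − 1) − 3 = 0, so Ȟ^1 ≅ 0
Ȟ^2 = (1 − 0) − 1 = 0, so Ȟ^2 ≅ 0


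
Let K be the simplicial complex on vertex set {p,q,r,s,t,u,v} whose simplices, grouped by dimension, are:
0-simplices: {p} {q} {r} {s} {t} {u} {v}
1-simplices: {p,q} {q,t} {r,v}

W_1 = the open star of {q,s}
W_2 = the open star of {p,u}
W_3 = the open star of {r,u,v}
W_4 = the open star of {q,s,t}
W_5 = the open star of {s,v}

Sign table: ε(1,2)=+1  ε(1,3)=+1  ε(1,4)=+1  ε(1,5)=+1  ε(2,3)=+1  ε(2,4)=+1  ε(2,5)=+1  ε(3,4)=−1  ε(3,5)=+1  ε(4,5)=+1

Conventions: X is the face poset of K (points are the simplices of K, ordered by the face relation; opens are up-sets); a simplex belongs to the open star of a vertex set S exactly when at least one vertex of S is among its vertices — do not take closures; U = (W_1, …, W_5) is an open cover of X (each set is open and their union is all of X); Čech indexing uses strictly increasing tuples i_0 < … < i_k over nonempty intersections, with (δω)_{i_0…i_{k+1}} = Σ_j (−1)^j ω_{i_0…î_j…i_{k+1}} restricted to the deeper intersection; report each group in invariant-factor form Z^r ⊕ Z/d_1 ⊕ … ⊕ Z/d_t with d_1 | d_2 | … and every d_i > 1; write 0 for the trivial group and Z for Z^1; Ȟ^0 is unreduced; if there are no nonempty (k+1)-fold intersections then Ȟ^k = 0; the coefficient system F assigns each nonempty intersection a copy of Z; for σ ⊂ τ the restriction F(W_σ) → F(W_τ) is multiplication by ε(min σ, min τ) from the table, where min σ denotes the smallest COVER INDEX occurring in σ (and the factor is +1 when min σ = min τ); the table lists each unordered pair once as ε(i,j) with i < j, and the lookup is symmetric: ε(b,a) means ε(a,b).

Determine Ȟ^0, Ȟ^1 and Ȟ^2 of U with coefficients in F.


Ȟ^0(U;F) ≅ Z, Ȟ^1(U;F) ≅ Z, Ȟ^2(U;F) ≅ 0

cover nerve:
  W1={{q},{s},{p,q},{q,t}} W2={{p},{u},{p,q}} W3={{r},{u},{v},{r,v}} W4={{q},{s},{t},{p,q},{q,t}} W5={{s},{v},{r,v}}
  W12={{p,q}} W14={{q},{s},{p,q},{q,t}} W15={{s}} W23={{u}} W24={{p,q}} W35={{v},{r,v}} W45={{s}}
  W124={{p,q}} W145={{s}}
C dims 5,7,2; δ0: rk 4, SNF 1^4; δ1: rk 2, SNF 1^2
Ȟ^0: (5−4)−0=1 ⇒ Z
Ȟ^1: (7−2)−4=1 ⇒ Z
Ȟ^2: (2−0)−2=0 ⇒ 0


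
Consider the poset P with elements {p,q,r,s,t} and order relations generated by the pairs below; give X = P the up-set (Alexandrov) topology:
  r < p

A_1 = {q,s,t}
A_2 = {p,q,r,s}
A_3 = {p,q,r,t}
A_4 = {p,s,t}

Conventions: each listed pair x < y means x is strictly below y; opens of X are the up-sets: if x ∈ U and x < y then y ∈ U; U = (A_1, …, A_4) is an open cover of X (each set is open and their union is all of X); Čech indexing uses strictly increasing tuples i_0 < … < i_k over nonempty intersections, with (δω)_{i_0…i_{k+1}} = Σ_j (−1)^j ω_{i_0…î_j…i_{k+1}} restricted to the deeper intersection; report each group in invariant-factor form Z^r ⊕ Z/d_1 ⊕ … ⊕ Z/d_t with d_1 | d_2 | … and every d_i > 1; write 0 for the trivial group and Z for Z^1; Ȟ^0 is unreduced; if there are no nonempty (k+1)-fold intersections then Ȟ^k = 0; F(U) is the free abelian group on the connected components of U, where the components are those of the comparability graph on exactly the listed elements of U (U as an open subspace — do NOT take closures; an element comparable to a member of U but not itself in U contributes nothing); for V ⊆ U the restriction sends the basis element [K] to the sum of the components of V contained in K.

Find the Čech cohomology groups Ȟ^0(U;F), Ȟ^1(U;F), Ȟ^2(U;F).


nonempty overlaps:
  A12={q,s} A13={q,t} A14={s,t} A23={p,q,r} A24={p,s} A34={p,t}
  A123={q} A124={s} A134={t} A234={p}
components per intersection:
  A1: {q} {s} {t}
  A2: {p,r} {q} {s}
  A3: {p,r} {q} {t}
  A4: {p} {s} {t}
  A12: {q} {s}
  A13: {q} {t}
  A14: {s} {t}
  A23: {p,r} {q}
  A24: {p} {s}
  A34: {p} {t}
  A123: {q}
  A124: {s}
  A134: {t}
  A234: {p}
C dims 12,12,4; δ0: rk 8, SNF 1^8; δ1: rk 4, SNF 1^4
degree 0: 12−8−0 = 4 → Ȟ^0 ≅ Z^4
degree 1: 12−4−8 = 0 → Ȟ^1 ≅ 0
degree 2: 4−0−4 = 0 → Ȟ^2 ≅ 0

Ȟ^0 ≅ Z^4; Ȟ^1 ≅ 0; Ȟ^2 ≅ 0
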